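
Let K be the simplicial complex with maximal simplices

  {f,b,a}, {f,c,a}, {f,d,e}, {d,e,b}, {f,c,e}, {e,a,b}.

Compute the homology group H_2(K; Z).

Order the vertices as a < b < c < d < e < f. Listing each simplex with vertices in this order, K has dimension 2 with simplices:

  0-simplices (6): a, b, c, d, e, f
  1-simplices (12): ab, ac, ae, af, bd, be, bf, ce, cf, de, df, ef
  2-simplices (6): abe, abf, acf, bde, cef, def

Hence C_0 ≅ Z^6, C_1 ≅ Z^12, C_2 ≅ Z^6.

The boundary map ∂_1: C_1 → C_0 is given by ∂[p,q] = [q] − [p].
As a 6×12 matrix over Z this has rank 5, with invariant factors (1,1,1,1,1).

Boundary ∂_2: C_2 → C_1 sends each 2-simplex [p,q,r] to [q,r] − [p,r] + [p,q]. For instance
  ∂cef = ef − cf + ce,
  ∂def = ef − df + de.
This gives a 12×6 integer matrix of rank 6; reducing to Smith normal form yields diagonal entries (1,1,1,1,1,1).

Now H_k = ker ∂_k / im ∂_{k+1}, so:

  H_2: rank ker ∂_2 − rank ∂_3 = (6 − 6) − 0 = 0, and there is no ∂_3, so H_2 ≅ 0.

(K is a triangulation of the cylinder S^1 x I.)

H_2 = 0.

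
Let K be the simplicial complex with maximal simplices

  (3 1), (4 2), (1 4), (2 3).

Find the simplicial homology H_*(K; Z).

Order the vertices as 1 < 2 < 3 < 4. Listing each simplex with vertices in this order, K has dimension 1 with simplices:

  0-simplices (4): [1], [2], [3], [4]
  1-simplices (4): [1,3], [1,4], [2,3], [2,4]

so the chain groups are C_0 ≅ Z^4, C_1 ≅ Z^4.

The boundary map ∂_1: C_1 → C_0 sends each edge [p,q] (with p < q) to q − p. For instance
  ∂[1,4] = [4] − [1].
As a 4×4 matrix over Z this has rank 3, with invariant factors (1,1,1).

From H_k ≅ ker(∂_k) / im(∂_{k+1}) we obtain:

  H_0: rank C_0 − rank ∂_1 = 4 − 3 = 1, and the invariant factors of ∂_1 are all 1, so H_0 ≅ Z.
  H_1: rank ker ∂_1 − rank ∂_2 = (4 − 3) − 0 = 1, and there is no ∂_2, so H_1 ≅ Z.

As a check, the Euler characteristic is 4 − 4 = 0, which agrees with 1 − 1 = 0.

H_0 = Z,  H_1 = Z.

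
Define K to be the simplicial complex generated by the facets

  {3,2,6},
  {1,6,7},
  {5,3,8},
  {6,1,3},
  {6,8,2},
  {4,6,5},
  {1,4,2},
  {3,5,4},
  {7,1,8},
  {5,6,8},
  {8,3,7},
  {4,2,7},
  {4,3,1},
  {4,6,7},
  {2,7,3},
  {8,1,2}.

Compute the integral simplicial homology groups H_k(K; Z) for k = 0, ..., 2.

H_0 = Z,  H_1 = Z^2,  H_2 = Z.

Take the total order 1 < 2 < 3 < 4 < 5 < 6 < 7 < 8 on the vertex set. Then K (dimension 2) consists of the simplices:

  0-simplices (8): [1], [2], [3], [4], [5], [6], [7], [8]
  1-simplices (24): (24 of them)
  2-simplices (16): [1,2,4], [1,2,8], [1,3,4], [1,3,6], [1,6,7], [1,7,8], [2,3,6], [2,3,7], [2,4,7], [2,6,8], [3,4,5], [3,5,8], [3,7,8], [4,5,6], [4,6,7], [5,6,8]

Hence C_0 ≅ Z^8, C_1 ≅ Z^24, C_2 ≅ Z^16.

∂_1: C_1 → C_0 is given by ∂[p,q] = [q] − [p]. For instance
  ∂[1,4] = [4] − [1].
The 8×24 boundary matrix has rank 7 and Smith normal form diag(1,1,1,1,1,1,1).

Boundary ∂_2: C_2 → C_1 sends each 2-simplex [p,q,r] to [q,r] − [p,r] + [p,q]. For instance
  ∂[1,3,4] = [3,4] − [1,4] + [1,3],
  ∂[2,3,6] = [3,6] − [2,6] + [2,3].
As a 24×16 matrix over Z this has rank 15, with invariant factors (1,1,1,1,1,1,1,1,1,1,1,1,1,1,1).

From H_k ≅ ker(∂_k) / im(∂_{k+1}) we obtain:

  H_0: rank C_0 − rank ∂_1 = 8 − 7 = 1, and the invariant factors of ∂_1 are all 1, so H_0 = Z.
  H_1: rank ker ∂_1 − rank ∂_2 = (24 − 7) − 15 = 2, and the invariant factors of ∂_2 are all 1, so H_1 = Z^2.
  H_2: rank ker ∂_2 − rank ∂_3 = (16 − 15) − 0 = 1, and there is no ∂_3, so H_2 = Z.

As a check, the Euler characteristic is 8 − 24 + 16 = 0, which agrees with 1 − 2 + 1 = 0.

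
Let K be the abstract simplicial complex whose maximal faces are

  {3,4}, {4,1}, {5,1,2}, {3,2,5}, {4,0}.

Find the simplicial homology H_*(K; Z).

H_0 ≅ Z,  H_1 ≅ Z,  H_2 = 0.

Order the vertices as 0 < 1 < 2 < 3 < 4 < 5. Listing each simplex with vertices in this order, K has dimension 2 with simplices:

  0-simplices (6): [0], [1], [2], [3], [4], [5]
  1-simplices (8): [0,4], [1,2], [1,4], [1,5], [2,3], [2,5], [3,4], [3,5]
  2-simplices (2): [1,2,5], [2,3,5]

giving chain groups C_0 ≅ Z^6, C_1 ≅ Z^8, C_2 ≅ Z^2.

∂_1: C_1 → C_0 is given by ∂[p,q] = [q] − [p]. For instance
  ∂[1,5] = [5] − [1].
The 6×8 boundary matrix has rank 5 and Smith normal form diag(1,1,1,1,1).

Boundary ∂_2: C_2 → C_1 maps a triangle to the signed sum of its edges. For instance
  ∂[1,2,5] = [2,5] − [1,5] + [1,2],
  ∂[2,3,5] = [3,5] − [2,5] + [2,3].
The 8×2 boundary matrix has rank 2 and Smith normal form diag(1,1).

Now H_k = ker ∂_k / im ∂_{k+1}, so:

  H_0: rank C_0 − rank ∂_1 = 6 − 5 = 1, and the invariant factors of ∂_1 are all 1, so H_0 ≅ Z.
  H_1: rank ker ∂_1 − rank ∂_2 = (8 − 5) − 2 = 1, and the invariant factors of ∂_2 are all 1, so H_1 ≅ Z.
  H_2: rank ker ∂_2 − rank ∂_3 = (2 − 2) − 0 = 0, and there is no ∂_3, so H_2 ≅ 0.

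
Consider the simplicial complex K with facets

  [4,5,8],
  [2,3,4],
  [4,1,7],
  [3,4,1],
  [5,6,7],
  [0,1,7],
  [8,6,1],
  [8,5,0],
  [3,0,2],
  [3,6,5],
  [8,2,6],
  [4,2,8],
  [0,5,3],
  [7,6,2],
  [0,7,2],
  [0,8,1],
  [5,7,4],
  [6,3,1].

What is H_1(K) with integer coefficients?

Order the vertices as 0 < 1 < 2 < 3 < 4 < 5 < 6 < 7 < 8. Listing each simplex with vertices in this order, K has dimension 2 with simplices:

  0-simplices (9): [0], [1], [2], [3], [4], [5], [6], [7], [8]
  1-simplices (27): (27 of them)
  2-simplices (18): [0,1,7], [0,1,8], [0,2,3], [0,2,7], [0,3,5], [0,5,8], [1,3,4], [1,3,6], [1,4,7], [1,6,8], [2,3,4], [2,4,8], [2,6,7], [2,6,8], [3,5,6], [4,5,7], [4,5,8], [5,6,7]

so the chain groups are C_0 ≅ Z^9, C_1 ≅ Z^27, C_2 ≅ Z^18.

The boundary map ∂_1: C_1 → C_0 is given by ∂[p,q] = [q] − [p]. For instance
  ∂[4,5] = [5] − [4].
This gives a 9×27 integer matrix of rank 8; reducing to Smith normal form yields diagonal entries (1,1,1,1,1,1,1,1).

Boundary ∂_2: C_2 → C_1 sends each 2-simplex [p,q,r] to [q,r] − [p,r] + [p,q]. For instance
  ∂[1,3,4] = [3,4] − [1,4] + [1,3],
  ∂[2,3,4] = [3,4] − [2,4] + [2,3].
As a 27×18 matrix over Z this has rank 17, with invariant factors (1,1,1,1,1,1,1,1,1,1,1,1,1,1,1,1,1).

Now H_k = ker ∂_k / im ∂_{k+1}, so:

  H_1: rank ker ∂_1 − rank ∂_2 = (27 − 8) − 17 = 2, and the invariant factors of ∂_2 are all 1, so H_1 = Z^2.

H_1 = Z^2.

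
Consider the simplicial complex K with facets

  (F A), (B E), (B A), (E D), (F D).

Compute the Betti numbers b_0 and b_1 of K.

Take the total order A < B < D < E < F on the vertex set. Then K (dimension 1) consists of the simplices:

  0-simplices (5): A, B, D, E, F
  1-simplices (5): AB, AF, BE, DE, DF

so the chain groups are C_0 ≅ Z^5, C_1 ≅ Z^5.

The boundary map ∂_1: C_1 → C_0 sends each edge [p,q] (with p < q) to q − p. For instance
  ∂AB = B − A.
This gives a 5×5 integer matrix of rank 4; reducing to Smith normal form yields diagonal entries (1,1,1,1).

Now H_k = ker ∂_k / im ∂_{k+1}, so:

  H_0: rank C_0 − rank ∂_1 = 5 − 4 = 1, and the invariant factors of ∂_1 are all 1, so H_0 = Z.
  H_1: rank ker ∂_1 − rank ∂_2 = (5 − 4) − 0 = 1, and there is no ∂_2, so H_1 = Z.

As a check, the Euler characteristic is 5 − 5 = 0, which agrees with 1 − 1 = 0.

Hence the Betti numbers are b_0 = 1, b_1 = 1.

b_0 = 1, b_1 = 1.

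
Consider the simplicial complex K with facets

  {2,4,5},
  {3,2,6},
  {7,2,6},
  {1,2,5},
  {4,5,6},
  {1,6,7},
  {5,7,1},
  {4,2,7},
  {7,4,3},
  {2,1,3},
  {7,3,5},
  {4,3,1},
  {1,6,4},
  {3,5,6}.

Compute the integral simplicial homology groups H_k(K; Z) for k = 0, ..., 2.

H_0 = Z,  H_1 = Z^2,  H_2 = Z.

Fix the vertex order 1 < 2 < 3 < 4 < 5 < 6 < 7 and write every simplex with vertices in increasing order. Then dim K = 2 and the simplices of K are:

  0-simplices (7): [1], [2], [3], [4], [5], [6], [7]
  1-simplices (21): [1,2], [1,3], [1,4], [1,5], [1,6], [1,7], [2,3], [2,4], [2,5], [2,6], [2,7], [3,4], [3,5], [3,6], [3,7], [4,5], [4,6], [4,7], [5,6], [5,7], [6,7]
  2-simplices (14): [1,2,3], [1,2,5], [1,3,4], [1,4,6], [1,5,7], [1,6,7], [2,3,6], [2,4,5], [2,4,7], [2,6,7], [3,4,7], [3,5,6], [3,5,7], [4,5,6]

Hence C_0 ≅ Z^7, C_1 ≅ Z^21, C_2 ≅ Z^14.

Boundary ∂_1: C_1 → C_0 is given by ∂[p,q] = [q] − [p]. For instance
  ∂[1,5] = [5] − [1].
The 7×21 boundary matrix has rank 6 and Smith normal form diag(1,1,1,1,1,1).

∂_2: C_2 → C_1 maps a triangle to the signed sum of its edges. For instance
  ∂[1,3,4] = [3,4] − [1,4] + [1,3],
  ∂[4,5,6] = [5,6] − [4,6] + [4,5].
The resulting 21×14 matrix has rank 13, and its Smith normal form has invariant factors (1,1,1,1,1,1,1,1,1,1,1,1,1).

Reading off H_k = ker ∂_k / im ∂_{k+1}:

  H_0: rank C_0 − rank ∂_1 = 7 − 6 = 1, and the invariant factors of ∂_1 are all 1, so H_0 ≅ Z.
  H_1: rank ker ∂_1 − rank ∂_2 = (21 − 6) − 13 = 2, and the invariant factors of ∂_2 are all 1, so H_1 ≅ Z^2.
  H_2: rank ker ∂_2 − rank ∂_3 = (14 − 13) − 0 = 1, and there is no ∂_3, so H_2 ≅ Z.

(K is a triangulation of the torus T^2.)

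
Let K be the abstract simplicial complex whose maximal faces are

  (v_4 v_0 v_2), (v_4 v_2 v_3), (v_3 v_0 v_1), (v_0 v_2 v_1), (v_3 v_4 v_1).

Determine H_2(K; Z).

H_2 = 0.

K has 5 vertices, 10 edges, 5 triangles.
rank ∂_2 = 5, rank ∂_3 = 0 ⇒ b_2 = 5 − 5 − 0 = 0. So H_2 ≅ 0.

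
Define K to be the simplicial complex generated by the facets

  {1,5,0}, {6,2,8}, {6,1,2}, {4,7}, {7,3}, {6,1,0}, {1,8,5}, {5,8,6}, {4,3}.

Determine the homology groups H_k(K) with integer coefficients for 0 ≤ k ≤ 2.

Take the total order 0 < 1 < 2 < 3 < 4 < 5 < 6 < 7 < 8 on the vertex set. Then K (dimension 2) consists of the simplices:

  0-simplices (9): [0], [1], [2], [3], [4], [5], [6], [7], [8]
  1-simplices (15): [0,1], [0,5], [0,6], [1,2], [1,5], [1,6], [1,8], [2,6], [2,8], [3,4], [3,7], [4,7], [5,6], [5,8], [6,8]
  2-simplices (6): [0,1,5], [0,1,6], [1,2,6], [1,5,8], [2,6,8], [5,6,8]

so the chain groups are C_0 ≅ Z^9, C_1 ≅ Z^15, C_2 ≅ Z^6.

Boundary ∂_1: C_1 → C_0 maps an edge to its endpoints' difference, ∂[p,q] = q − p. For instance
  ∂[2,8] = [8] − [2].
As a 9×15 matrix over Z this has rank 7, with invariant factors (1,1,1,1,1,1,1).

∂_2: C_2 → C_1 acts by ∂[p,q,r] = [q,r] − [p,r] + [p,q]. For instance
  ∂[1,2,6] = [2,6] − [1,6] + [1,2],
  ∂[0,1,6] = [1,6] − [0,6] + [0,1].
The 15×6 boundary matrix has rank 6 and Smith normal form diag(1,1,1,1,1,1).

Computing H_k = (kernel of ∂_k) / (image of ∂_{k+1}):

  H_0: rank C_0 − rank ∂_1 = 9 − 7 = 2, and the invariant factors of ∂_1 are all 1, so H_0 ≅ Z^2.
  H_1: rank ker ∂_1 − rank ∂_2 = (15 − 7) − 6 = 2, and the invariant factors of ∂_2 are all 1, so H_1 ≅ Z^2.
  H_2: rank ker ∂_2 − rank ∂_3 = (6 − 6) − 0 = 0, and there is no ∂_3, so H_2 ≅ 0.

(K is a triangulation of the disjoint union of the circle S^1 and the cylinder S^1 x I.)

H_0 = Z^2,  H_1 = Z^2,  H_2 = 0.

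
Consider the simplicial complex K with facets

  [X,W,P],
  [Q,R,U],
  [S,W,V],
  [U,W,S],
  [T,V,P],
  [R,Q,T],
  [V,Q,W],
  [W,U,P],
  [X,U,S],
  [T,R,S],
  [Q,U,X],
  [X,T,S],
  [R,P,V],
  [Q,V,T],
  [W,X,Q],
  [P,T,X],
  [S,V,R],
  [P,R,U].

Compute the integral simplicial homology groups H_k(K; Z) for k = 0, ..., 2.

We work with the vertex ordering P < Q < R < S < T < U < V < W < X. The simplices of K, each written with vertices in increasing order, are:

  0-simplices (9): P, Q, R, S, T, U, V, W, X
  1-simplices (27): PR, PT, PU, PV, PW, PX, QR, QT, QU, QV, QW, QX, RS, RT, RU, RV, ST, SU, SV, SW, SX, TV, TX, UW, UX, VW, WX
  2-simplices (18): PRU, PRV, PTV, PTX, PUW, PWX, QRT, QRU, QTV, QUX, QVW, QWX, RST, RSV, STX, SUW, SUX, SVW

giving chain groups C_0 ≅ Z^9, C_1 ≅ Z^27, C_2 ≅ Z^18.

∂_1: C_1 → C_0 maps an edge to its endpoints' difference, ∂[p,q] = q − p.
This gives a 9×27 integer matrix of rank 8; reducing to Smith normal form yields diagonal entries (1,1,1,1,1,1,1,1).

∂_2: C_2 → C_1 acts by ∂[p,q,r] = [q,r] − [p,r] + [p,q]. For instance
  ∂PTV = TV − PV + PT,
  ∂STX = TX − SX + ST.
The 27×18 boundary matrix has rank 18 and Smith normal form diag(1,1,1,1,1,1,1,1,1,1,1,1,1,1,1,1,1,2).

Reading off H_k = ker ∂_k / im ∂_{k+1}:

  H_0: rank C_0 − rank ∂_1 = 9 − 8 = 1, and the invariant factors of ∂_1 are all 1, so H_0 = Z.
  H_1: rank ker ∂_1 − rank ∂_2 = (27 − 8) − 18 = 1, and ∂_2 has invariant factor 2 > 1, so H_1 = Z ⊕ Z/2.
  H_2: rank ker ∂_2 − rank ∂_3 = (18 − 18) − 0 = 0, and there is no ∂_3, so H_2 = 0.

As a check, the Euler characteristic is 9 − 27 + 18 = 0, which agrees with 1 − 1 + 0 = 0.

H_0 ≅ Z,  H_1 ≅ Z ⊕ Z/2,  H_2 = 0.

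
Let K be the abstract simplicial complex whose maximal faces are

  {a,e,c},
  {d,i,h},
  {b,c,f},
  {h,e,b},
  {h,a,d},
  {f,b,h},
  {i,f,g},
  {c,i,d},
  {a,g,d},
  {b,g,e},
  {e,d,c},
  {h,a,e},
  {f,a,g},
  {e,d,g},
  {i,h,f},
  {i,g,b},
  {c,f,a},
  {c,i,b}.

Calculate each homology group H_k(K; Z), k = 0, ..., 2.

H_0 ≅ Z,  H_1 ≅ Z × Z/2,  H_2 = 0.

K has 9 vertices, 27 edges, 18 triangles.
rank ∂_0 = 0, rank ∂_1 = 8 ⇒ b_0 = 9 − 0 − 8 = 1; all invariant factors of ∂_1 are 1 so no torsion. So H_0 ≅ Z.
rank ∂_1 = 8, rank ∂_2 = 18 ⇒ b_1 = 27 − 8 − 18 = 1; ∂_2 has invariant factor(s) [2] giving torsion. So H_1 ≅ Z × Z/2.
rank ∂_2 = 18, rank ∂_3 = 0 ⇒ b_2 = 18 − 18 − 0 = 0. So H_2 ≅ 0.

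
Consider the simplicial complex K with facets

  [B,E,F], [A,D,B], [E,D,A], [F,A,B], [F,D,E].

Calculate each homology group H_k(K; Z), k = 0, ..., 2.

Order the vertices as A < B < D < E < F. Listing each simplex with vertices in this order, K has dimension 2 with simplices:

  0-simplices (5): A, B, D, E, F
  1-simplices (10): AB, AD, AE, AF, BD, BE, BF, DE, DF, EF
  2-simplices (5): ABD, ABF, ADE, BEF, DEF

giving chain groups C_0 ≅ Z^5, C_1 ≅ Z^10, C_2 ≅ Z^5.

Boundary ∂_1: C_1 → C_0 maps an edge to its endpoints' difference, ∂[p,q] = q − p. For instance
  ∂AF = F − A.
As a 5×10 matrix over Z this has rank 4, with invariant factors (1,1,1,1).

The boundary map ∂_2: C_2 → C_1 maps a triangle to the signed sum of its edges. For instance
  ∂ABD = BD − AD + AB,
  ∂DEF = EF − DF + DE.
The resulting 10×5 matrix has rank 5, and its Smith normal form has invariant factors (1,1,1,1,1).

Computing H_k = (kernel of ∂_k) / (image of ∂_{k+1}):

  H_0: rank C_0 − rank ∂_1 = 5 − 4 = 1, and the invariant factors of ∂_1 are all 1, so H_0 = Z.
  H_1: rank ker ∂_1 − rank ∂_2 = (10 − 4) − 5 = 1, and the invariant factors of ∂_2 are all 1, so H_1 = Z.
  H_2: rank ker ∂_2 − rank ∂_3 = (5 − 5) − 0 = 0, and there is no ∂_3, so H_2 = 0.

H_0 = Z,  H_1 = Z,  H_2 = 0.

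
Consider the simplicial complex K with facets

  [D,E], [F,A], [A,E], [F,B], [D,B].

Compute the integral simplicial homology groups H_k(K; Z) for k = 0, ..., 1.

Fix the vertex order A < B < D < E < F and write every simplex with vertices in increasing order. Then dim K = 1 and the simplices of K are:

  0-simplices (5): A, B, D, E, F
  1-simplices (5): AE, AF, BD, BF, DE

Hence C_0 ≅ Z^5, C_1 ≅ Z^5.

The boundary map ∂_1: C_1 → C_0 is given by ∂[p,q] = [q] − [p].
This gives a 5×5 integer matrix of rank 4; reducing to Smith normal form yields diagonal entries (1,1,1,1).

Computing H_k = (kernel of ∂_k) / (image of ∂_{k+1}):

  H_0: rank C_0 − rank ∂_1 = 5 − 4 = 1, and the invariant factors of ∂_1 are all 1, so H_0 = Z.
  H_1: rank ker ∂_1 − rank ∂_2 = (5 − 4) − 0 = 1, and there is no ∂_2, so H_1 = Z.

H_0 = Z,  H_1 = Z.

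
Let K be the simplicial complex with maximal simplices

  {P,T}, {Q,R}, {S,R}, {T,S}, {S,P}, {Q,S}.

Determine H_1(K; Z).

Fix the vertex order P < Q < R < S < T and write every simplex with vertices in increasing order. Then dim K = 1 and the simplices of K are:

  0-simplices (5): P, Q, R, S, T
  1-simplices (6): PS, PT, QR, QS, RS, ST

giving chain groups C_0 ≅ Z^5, C_1 ≅ Z^6.

Boundary ∂_1: C_1 → C_0 is given by ∂[p,q] = [q] − [p]. For instance
  ∂QS = S − Q.
The resulting 5×6 matrix has rank 4, and its Smith normal form has invariant factors (1,1,1,1).

From H_k ≅ ker(∂_k) / im(∂_{k+1}) we obtain:

  H_1: rank ker ∂_1 − rank ∂_2 = (6 − 4) − 0 = 2, and there is no ∂_2, so H_1 ≅ Z^2.

H_1 ≅ Z^2.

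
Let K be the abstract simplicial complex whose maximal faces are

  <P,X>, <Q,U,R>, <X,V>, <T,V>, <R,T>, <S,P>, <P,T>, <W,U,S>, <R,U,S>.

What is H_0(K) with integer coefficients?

H_0 ≅ Z.

Take the total order P < Q < R < S < T < U < V < W < X on the vertex set. Then K (dimension 2) consists of the simplices:

  0-simplices (9): P, Q, R, S, T, U, V, W, X
  1-simplices (13): PS, PT, PX, QR, QU, RS, RT, RU, SU, SW, TV, UW, VX
  2-simplices (3): QRU, RSU, SUW

Hence C_0 ≅ Z^9, C_1 ≅ Z^13, C_2 ≅ Z^3.

Boundary ∂_1: C_1 → C_0 sends each edge [p,q] (with p < q) to q − p. For instance
  ∂TV = V − T.
The resulting 9×13 matrix has rank 8, and its Smith normal form has invariant factors (1,1,1,1,1,1,1,1).

The boundary map ∂_2: C_2 → C_1 maps a triangle to the signed sum of its edges. For instance
  ∂RSU = SU − RU + RS,
  ∂QRU = RU − QU + QR.
This gives a 13×3 integer matrix of rank 3; reducing to Smith normal form yields diagonal entries (1,1,1).

Now H_k = ker ∂_k / im ∂_{k+1}, so:

  H_0: rank C_0 − rank ∂_1 = 9 − 8 = 1, and the invariant factors of ∂_1 are all 1, so H_0 = Z.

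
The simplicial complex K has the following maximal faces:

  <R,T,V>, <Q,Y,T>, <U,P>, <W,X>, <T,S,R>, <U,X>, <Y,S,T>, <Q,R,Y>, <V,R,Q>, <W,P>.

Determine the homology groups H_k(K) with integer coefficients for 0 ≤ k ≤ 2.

Fix the vertex order P < Q < R < S < T < U < V < W < X < Y and write every simplex with vertices in increasing order. Then dim K = 2 and the simplices of K are:

  0-simplices (10): P, Q, R, S, T, U, V, W, X, Y
  1-simplices (16): PU, PW, QR, QT, QV, QY, RS, RT, RV, RY, ST, SY, TV, TY, UX, WX
  2-simplices (6): QRV, QRY, QTY, RST, RTV, STY

Hence C_0 ≅ Z^10, C_1 ≅ Z^16, C_2 ≅ Z^6.

The boundary map ∂_1: C_1 → C_0 sends each edge [p,q] (with p < q) to q − p. For instance
  ∂PU = U − P.
As a 10×16 matrix over Z this has rank 8, with invariant factors (1,1,1,1,1,1,1,1).

Boundary ∂_2: C_2 → C_1 acts by ∂[p,q,r] = [q,r] − [p,r] + [p,q]. For instance
  ∂STY = TY − SY + ST,
  ∂QTY = TY − QY + QT.
The 16×6 boundary matrix has rank 6 and Smith normal form diag(1,1,1,1,1,1).

Now H_k = ker ∂_k / im ∂_{k+1}, so:

  H_0: rank C_0 − rank ∂_1 = 10 − 8 = 2, and the invariant factors of ∂_1 are all 1, so H_0 ≅ Z^2.
  H_1: rank ker ∂_1 − rank ∂_2 = (16 − 8) − 6 = 2, and the invariant factors of ∂_2 are all 1, so H_1 ≅ Z^2.
  H_2: rank ker ∂_2 − rank ∂_3 = (6 − 6) − 0 = 0, and there is no ∂_3, so H_2 ≅ 0.

As a check, the Euler characteristic is 10 − 16 + 6 = 0, which agrees with 2 − 2 + 0 = 0.

H_0 = Z^2,  H_1 = Z^2,  H_2 = 0.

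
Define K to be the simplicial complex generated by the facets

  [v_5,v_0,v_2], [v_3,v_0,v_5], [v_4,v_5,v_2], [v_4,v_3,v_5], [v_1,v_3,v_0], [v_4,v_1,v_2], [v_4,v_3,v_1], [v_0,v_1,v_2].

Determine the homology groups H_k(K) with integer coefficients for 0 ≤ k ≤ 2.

H_0 = Z,  H_1 = 0,  H_2 = Z.

Order the vertices as v_0 < v_1 < v_2 < v_3 < v_4 < v_5. Listing each simplex with vertices in this order, K has dimension 2 with simplices:

  0-simplices (6): [v_0], [v_1], [v_2], [v_3], [v_4], [v_5]
  1-simplices (12): [v_0,v_1], [v_0,v_2], [v_0,v_3], [v_0,v_5], [v_1,v_2], [v_1,v_3], [v_1,v_4], [v_2,v_4], [v_2,v_5], [v_3,v_4], [v_3,v_5], [v_4,v_5]
  2-simplices (8): [v_0,v_1,v_2], [v_0,v_1,v_3], [v_0,v_2,v_5], [v_0,v_3,v_5], [v_1,v_2,v_4], [v_1,v_3,v_4], [v_2,v_4,v_5], [v_3,v_4,v_5]

Hence C_0 ≅ Z^6, C_1 ≅ Z^12, C_2 ≅ Z^8.

Boundary ∂_1: C_1 → C_0 maps an edge to its endpoints' difference, ∂[p,q] = q − p.
This gives a 6×12 integer matrix of rank 5; reducing to Smith normal form yields diagonal entries (1,1,1,1,1).

∂_2: C_2 → C_1 acts by ∂[p,q,r] = [q,r] − [p,r] + [p,q]. For instance
  ∂[v_1,v_2,v_4] = [v_2,v_4] − [v_1,v_4] + [v_1,v_2],
  ∂[v_0,v_1,v_3] = [v_1,v_3] − [v_0,v_3] + [v_0,v_1].
The 12×8 boundary matrix has rank 7 and Smith normal form diag(1,1,1,1,1,1,1).

Now H_k = ker ∂_k / im ∂_{k+1}, so:

  H_0: rank C_0 − rank ∂_1 = 6 − 5 = 1, and the invariant factors of ∂_1 are all 1, so H_0 = Z.
  H_1: rank ker ∂_1 − rank ∂_2 = (12 − 5) − 7 = 0, and the invariant factors of ∂_2 are all 1, so H_1 = 0.
  H_2: rank ker ∂_2 − rank ∂_3 = (8 − 7) − 0 = 1, and there is no ∂_3, so H_2 = Z.

(K is a triangulation of the 2-sphere S^2.)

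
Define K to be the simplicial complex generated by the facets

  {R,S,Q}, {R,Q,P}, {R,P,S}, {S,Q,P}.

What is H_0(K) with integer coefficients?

Order the vertices as P < Q < R < S. Listing each simplex with vertices in this order, K has dimension 2 with simplices:

  0-simplices (4): P, Q, R, S
  1-simplices (6): PQ, PR, PS, QR, QS, RS
  2-simplices (4): PQR, PQS, PRS, QRS

Hence C_0 ≅ Z^4, C_1 ≅ Z^6, C_2 ≅ Z^4.

∂_1: C_1 → C_0 is given by ∂[p,q] = [q] − [p]. For instance
  ∂QS = S − Q.
The 4×6 boundary matrix has rank 3 and Smith normal form diag(1,1,1).

∂_2: C_2 → C_1 sends each 2-simplex [p,q,r] to [q,r] − [p,r] + [p,q]. For instance
  ∂PRS = RS − PS + PR,
  ∂PQR = QR − PR + PQ.
The 6×4 boundary matrix has rank 3 and Smith normal form diag(1,1,1).

Now H_k = ker ∂_k / im ∂_{k+1}, so:

  H_0: rank C_0 − rank ∂_1 = 4 − 3 = 1, and the invariant factors of ∂_1 are all 1, so H_0 = Z.

H_0 = Z.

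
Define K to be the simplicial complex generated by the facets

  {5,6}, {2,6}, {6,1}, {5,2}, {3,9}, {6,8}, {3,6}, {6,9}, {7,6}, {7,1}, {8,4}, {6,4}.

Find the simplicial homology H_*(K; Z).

We work with the vertex ordering 1 < 2 < 3 < 4 < 5 < 6 < 7 < 8 < 9. The simplices of K, each written with vertices in increasing order, are:

  0-simplices (9): [1], [2], [3], [4], [5], [6], [7], [8], [9]
  1-simplices (12): [1,6], [1,7], [2,5], [2,6], [3,6], [3,9], [4,6], [4,8], [5,6], [6,7], [6,8], [6,9]

giving chain groups C_0 ≅ Z^9, C_1 ≅ Z^12.

Boundary ∂_1: C_1 → C_0 is given by ∂[p,q] = [q] − [p]. For instance
  ∂[6,9] = [9] − [6].
The resulting 9×12 matrix has rank 8, and its Smith normal form has invariant factors (1,1,1,1,1,1,1,1).

Now H_k = ker ∂_k / im ∂_{k+1}, so:

  H_0: rank C_0 − rank ∂_1 = 9 − 8 = 1, and the invariant factors of ∂_1 are all 1, so H_0 ≅ Z.
  H_1: rank ker ∂_1 − rank ∂_2 = (12 − 8) − 0 = 4, and there is no ∂_2, so H_1 ≅ Z^4.

As a check, the Euler characteristic is 9 − 12 = -3, which agrees with 1 − 4 = -3.

H_0 = Z,  H_1 = Z^4.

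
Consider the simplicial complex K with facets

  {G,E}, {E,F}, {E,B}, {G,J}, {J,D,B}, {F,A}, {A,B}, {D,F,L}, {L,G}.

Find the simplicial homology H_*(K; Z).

Order the vertices as A < B < D < E < F < G < J < L. Listing each simplex with vertices in this order, K has dimension 2 with simplices:

  0-simplices (8): A, B, D, E, F, G, J, L
  1-simplices (13): AB, AF, BD, BE, BJ, DF, DJ, DL, EF, EG, FL, GJ, GL
  2-simplices (2): BDJ, DFL

so the chain groups are C_0 ≅ Z^8, C_1 ≅ Z^13, C_2 ≅ Z^2.

The boundary map ∂_1: C_1 → C_0 maps an edge to its endpoints' difference, ∂[p,q] = q − p. For instance
  ∂BJ = J − B.
As a 8×13 matrix over Z this has rank 7, with invariant factors (1,1,1,1,1,1,1).

The boundary map ∂_2: C_2 → C_1 sends each 2-simplex [p,q,r] to [q,r] − [p,r] + [p,q]. For instance
  ∂BDJ = DJ − BJ + BD,
  ∂DFL = FL − DL + DF.
The resulting 13×2 matrix has rank 2, and its Smith normal form has invariant factors (1,1).

From H_k ≅ ker(∂_k) / im(∂_{k+1}) we obtain:

  H_0: rank C_0 − rank ∂_1 = 8 − 7 = 1, and the invariant factors of ∂_1 are all 1, so H_0 ≅ Z.
  H_1: rank ker ∂_1 − rank ∂_2 = (13 − 7) − 2 = 4, and the invariant factors of ∂_2 are all 1, so H_1 ≅ Z^4.
  H_2: rank ker ∂_2 − rank ∂_3 = (2 − 2) − 0 = 0, and there is no ∂_3, so H_2 ≅ 0.

As a check, the Euler characteristic is 8 − 13 + 2 = -3, which agrees with 1 − 4 + 0 = -3.

H_0 = Z,  H_1 = Z^4,  H_2 = 0.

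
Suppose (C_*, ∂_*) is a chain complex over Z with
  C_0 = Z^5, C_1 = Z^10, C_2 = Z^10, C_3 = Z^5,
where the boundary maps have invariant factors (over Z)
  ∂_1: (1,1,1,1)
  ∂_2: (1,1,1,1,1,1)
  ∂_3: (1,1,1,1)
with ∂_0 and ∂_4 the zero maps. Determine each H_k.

H_0: b_0 = 5 − 0 − 4 = 1; torsion from ∂_1 factors > 1: none. So H_0 = Z.
H_1: b_1 = 10 − 4 − 6 = 0; torsion from ∂_2 factors > 1: none. So H_1 = 0.
H_2: b_2 = 10 − 6 − 4 = 0; torsion from ∂_3 factors > 1: none. So H_2 = 0.
H_3: b_3 = 5 − 4 − 0 = 1; torsion from ∂_4 factors > 1: none. So H_3 = Z.

H_0 = Z,  H_1 = 0,  H_2 = 0,  H_3 = Z.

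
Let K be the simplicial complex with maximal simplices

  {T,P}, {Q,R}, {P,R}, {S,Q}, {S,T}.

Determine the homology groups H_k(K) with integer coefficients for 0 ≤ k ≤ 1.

We work with the vertex ordering P < Q < R < S < T. The simplices of K, each written with vertices in increasing order, are:

  0-simplices (5): P, Q, R, S, T
  1-simplices (5): PR, PT, QR, QS, ST

Hence C_0 ≅ Z^5, C_1 ≅ Z^5.

Boundary ∂_1: C_1 → C_0 is given by ∂[p,q] = [q] − [p]. For instance
  ∂PR = R − P.
As a 5×5 matrix over Z this has rank 4, with invariant factors (1,1,1,1).

Reading off H_k = ker ∂_k / im ∂_{k+1}:

  H_0: rank C_0 − rank ∂_1 = 5 − 4 = 1, and the invariant factors of ∂_1 are all 1, so H_0 = Z.
  H_1: rank ker ∂_1 − rank ∂_2 = (5 − 4) − 0 = 1, and there is no ∂_2, so H_1 = Z.

(K is a triangulation of the circle S^1.)

H_0 ≅ Z,  H_1 ≅ Z.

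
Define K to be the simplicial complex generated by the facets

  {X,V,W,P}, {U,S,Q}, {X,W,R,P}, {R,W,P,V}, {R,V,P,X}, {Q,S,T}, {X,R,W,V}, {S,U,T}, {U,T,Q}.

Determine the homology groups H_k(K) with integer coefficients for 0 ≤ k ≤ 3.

We work with the vertex ordering P < Q < R < S < T < U < V < W < X. The simplices of K, each written with vertices in increasing order, are:

  0-simplices (9): P, Q, R, S, T, U, V, W, X
  1-simplices (16): PR, PV, PW, PX, QS, QT, QU, RV, RW, RX, ST, SU, TU, VW, VX, WX
  2-simplices (14): PRV, PRW, PRX, PVW, PVX, PWX, QST, QSU, QTU, RVW, RVX, RWX, STU, VWX
  3-simplices (5): PRVW, PRVX, PRWX, PVWX, RVWX

Hence C_0 ≅ Z^9, C_1 ≅ Z^16, C_2 ≅ Z^14, C_3 ≅ Z^5.

The boundary map ∂_1: C_1 → C_0 maps an edge to its endpoints' difference, ∂[p,q] = q − p.
The 9×16 boundary matrix has rank 7 and Smith normal form diag(1,1,1,1,1,1,1).

∂_2: C_2 → C_1 acts by ∂[p,q,r] = [q,r] − [p,r] + [p,q]. For instance
  ∂QST = ST − QT + QS,
  ∂PRW = RW − PW + PR.
As a 16×14 matrix over Z this has rank 9, with invariant factors (1,1,1,1,1,1,1,1,1).

∂_3: C_3 → C_2 sends each 3-simplex σ to the alternating sum Σ_i (−1)^i (σ with its i-th vertex removed). For instance
  ∂PVWX = VWX − PWX + PVX − PVW,
  ∂PRVW = RVW − PVW + PRW − PRV.
The resulting 14×5 matrix has rank 4, and its Smith normal form has invariant factors (1,1,1,1).

Reading off H_k = ker ∂_k / im ∂_{k+1}:

  H_0: rank C_0 − rank ∂_1 = 9 − 7 = 2, and the invariant factors of ∂_1 are all 1, so H_0 = Z^2.
  H_1: rank ker ∂_1 − rank ∂_2 = (16 − 7) − 9 = 0, and the invariant factors of ∂_2 are all 1, so H_1 = 0.
  H_2: rank ker ∂_2 − rank ∂_3 = (14 − 9) − 4 = 1, and the invariant factors of ∂_3 are all 1, so H_2 = Z.
  H_3: rank ker ∂_3 − rank ∂_4 = (5 − 4) − 0 = 1, and there is no ∂_4, so H_3 = Z.

As a check, the Euler characteristic is 9 − 16 + 14 − 5 = 2, which agrees with 2 − 0 + 1 − 1 = 2.

H_0 = Z^2,  H_1 = 0,  H_2 = Z,  H_3 = Z.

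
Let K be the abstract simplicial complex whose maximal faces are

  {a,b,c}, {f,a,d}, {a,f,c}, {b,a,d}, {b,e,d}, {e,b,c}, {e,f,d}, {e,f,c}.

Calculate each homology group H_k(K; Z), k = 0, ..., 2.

H_0 ≅ Z,  H_1 = 0,  H_2 ≅ Z.

Take the total order a < b < c < d < e < f on the vertex set. Then K (dimension 2) consists of the simplices:

  0-simplices (6): a, b, c, d, e, f
  1-simplices (12): ab, ac, ad, af, bc, bd, be, ce, cf, de, df, ef
  2-simplices (8): abc, abd, acf, adf, bce, bde, cef, def

so the chain groups are C_0 ≅ Z^6, C_1 ≅ Z^12, C_2 ≅ Z^8.

∂_1: C_1 → C_0 sends each edge [p,q] (with p < q) to q − p. For instance
  ∂ef = f − e.
As a 6×12 matrix over Z this has rank 5, with invariant factors (1,1,1,1,1).

The boundary map ∂_2: C_2 → C_1 maps a triangle to the signed sum of its edges. For instance
  ∂adf = df − af + ad,
  ∂abc = bc − ac + ab.
The resulting 12×8 matrix has rank 7, and its Smith normal form has invariant factors (1,1,1,1,1,1,1).

Computing H_k = (kernel of ∂_k) / (image of ∂_{k+1}):

  H_0: rank C_0 − rank ∂_1 = 6 − 5 = 1, and the invariant factors of ∂_1 are all 1, so H_0 = Z.
  H_1: rank ker ∂_1 − rank ∂_2 = (12 − 5) − 7 = 0, and the invariant factors of ∂_2 are all 1, so H_1 = 0.
  H_2: rank ker ∂_2 − rank ∂_3 = (8 − 7) − 0 = 1, and there is no ∂_3, so H_2 = Z.

(K is a triangulation of the 2-sphere S^2.)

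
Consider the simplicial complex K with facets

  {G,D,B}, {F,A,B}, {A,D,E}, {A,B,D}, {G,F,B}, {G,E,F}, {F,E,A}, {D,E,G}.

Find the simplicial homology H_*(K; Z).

Order the vertices as A < B < D < E < F < G. Listing each simplex with vertices in this order, K has dimension 2 with simplices:

  0-simplices (6): A, B, D, E, F, G
  1-simplices (12): AB, AD, AE, AF, BD, BF, BG, DE, DG, EF, EG, FG
  2-simplices (8): ABD, ABF, ADE, AEF, BDG, BFG, DEG, EFG

giving chain groups C_0 ≅ Z^6, C_1 ≅ Z^12, C_2 ≅ Z^8.

Boundary ∂_1: C_1 → C_0 is given by ∂[p,q] = [q] − [p].
The resulting 6×12 matrix has rank 5, and its Smith normal form has invariant factors (1,1,1,1,1).

Boundary ∂_2: C_2 → C_1 sends each 2-simplex [p,q,r] to [q,r] − [p,r] + [p,q]. For instance
  ∂ADE = DE − AE + AD,
  ∂BFG = FG − BG + BF.
This gives a 12×8 integer matrix of rank 7; reducing to Smith normal form yields diagonal entries (1,1,1,1,1,1,1).

From H_k ≅ ker(∂_k) / im(∂_{k+1}) we obtain:

  H_0: rank C_0 − rank ∂_1 = 6 − 5 = 1, and the invariant factors of ∂_1 are all 1, so H_0 = Z.
  H_1: rank ker ∂_1 − rank ∂_2 = (12 − 5) − 7 = 0, and the invariant factors of ∂_2 are all 1, so H_1 = 0.
  H_2: rank ker ∂_2 − rank ∂_3 = (8 − 7) − 0 = 1, and there is no ∂_3, so H_2 = Z.

As a check, the Euler characteristic is 6 − 12 + 8 = 2, which agrees with 1 − 0 + 1 = 2.

H_0 = Z,  H_1 = 0,  H_2 = Z.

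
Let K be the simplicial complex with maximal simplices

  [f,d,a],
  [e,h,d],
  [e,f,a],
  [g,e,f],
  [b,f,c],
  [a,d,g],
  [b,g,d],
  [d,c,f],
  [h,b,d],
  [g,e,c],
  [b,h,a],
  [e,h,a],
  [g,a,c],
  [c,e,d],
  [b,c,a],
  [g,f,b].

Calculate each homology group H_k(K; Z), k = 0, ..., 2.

Order the vertices as a < b < c < d < e < f < g < h. Listing each simplex with vertices in this order, K has dimension 2 with simplices:

  0-simplices (8): a, b, c, d, e, f, g, h
  1-simplices (24): ab, ac, ad, ae, af, ag, ah, bc, bd, bf, bg, bh, cd, ce, cf, cg, de, df, dg, dh, ef, eg, eh, fg
  2-simplices (16): abc, abh, acg, adf, adg, aef, aeh, bcf, bdg, bdh, bfg, cde, cdf, ceg, deh, efg

Hence C_0 ≅ Z^8, C_1 ≅ Z^24, C_2 ≅ Z^16.

Boundary ∂_1: C_1 → C_0 sends each edge [p,q] (with p < q) to q − p.
The resulting 8×24 matrix has rank 7, and its Smith normal form has invariant factors (1,1,1,1,1,1,1).

Boundary ∂_2: C_2 → C_1 maps a triangle to the signed sum of its edges. For instance
  ∂bdh = dh − bh + bd,
  ∂ceg = eg − cg + ce.
The 24×16 boundary matrix has rank 15 and Smith normal form diag(1,1,1,1,1,1,1,1,1,1,1,1,1,1,1).

From H_k ≅ ker(∂_k) / im(∂_{k+1}) we obtain:

  H_0: rank C_0 − rank ∂_1 = 8 − 7 = 1, and the invariant factors of ∂_1 are all 1, so H_0 = Z.
  H_1: rank ker ∂_1 − rank ∂_2 = (24 − 7) − 15 = 2, and the invariant factors of ∂_2 are all 1, so H_1 = Z^2.
  H_2: rank ker ∂_2 − rank ∂_3 = (16 − 15) − 0 = 1, and there is no ∂_3, so H_2 = Z.

As a check, the Euler characteristic is 8 − 24 + 16 = 0, which agrees with 1 − 2 + 1 = 0.

H_0 = Z,  H_1 = Z^2,  H_2 = Z.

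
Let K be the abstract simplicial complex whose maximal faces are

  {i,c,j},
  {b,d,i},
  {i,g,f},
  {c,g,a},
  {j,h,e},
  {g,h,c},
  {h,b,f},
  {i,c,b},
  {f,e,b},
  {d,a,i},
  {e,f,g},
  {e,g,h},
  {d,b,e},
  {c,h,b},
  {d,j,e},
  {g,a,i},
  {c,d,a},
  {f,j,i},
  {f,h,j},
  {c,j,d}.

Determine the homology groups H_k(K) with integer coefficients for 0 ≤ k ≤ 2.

Take the total order a < b < c < d < e < f < g < h < i < j on the vertex set. Then K (dimension 2) consists of the simplices:

  0-simplices (10): a, b, c, d, e, f, g, h, i, j
  1-simplices (30): ac, ad, ag, ai, bc, bd, be, bf, bh, bi, cd, cg, ch, ci, cj, de, di, dj, ef, eg, eh, ej, fg, fh, fi, fj, gh, gi, hj, ij
  2-simplices (20): acd, acg, adi, agi, bch, bci, bde, bdi, bef, bfh, cdj, cgh, cij, dej, efg, egh, ehj, fgi, fhj, fij

Hence C_0 ≅ Z^10, C_1 ≅ Z^30, C_2 ≅ Z^20.

The boundary map ∂_1: C_1 → C_0 is given by ∂[p,q] = [q] − [p].
The resulting 10×30 matrix has rank 9, and its Smith normal form has invariant factors (1,1,1,1,1,1,1,1,1).

∂_2: C_2 → C_1 sends each 2-simplex [p,q,r] to [q,r] − [p,r] + [p,q]. For instance
  ∂fhj = hj − fj + fh,
  ∂acg = cg − ag + ac.
The 30×20 boundary matrix has rank 20 and Smith normal form diag(1,1,1,1,1,1,1,1,1,1,1,1,1,1,1,1,1,1,1,2).

Computing H_k = (kernel of ∂_k) / (image of ∂_{k+1}):

  H_0: rank C_0 − rank ∂_1 = 10 − 9 = 1, and the invariant factors of ∂_1 are all 1, so H_0 ≅ Z.
  H_1: rank ker ∂_1 − rank ∂_2 = (30 − 9) − 20 = 1, and ∂_2 has invariant factor 2 > 1, so H_1 ≅ Z ⊕ Z/2.
  H_2: rank ker ∂_2 − rank ∂_3 = (20 − 20) − 0 = 0, and there is no ∂_3, so H_2 ≅ 0.

H_0 = Z,  H_1 = Z ⊕ Z/2,  H_2 = 0.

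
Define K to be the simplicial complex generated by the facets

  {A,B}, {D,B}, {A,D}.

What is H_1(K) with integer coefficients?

We work with the vertex ordering A < B < D. The simplices of K, each written with vertices in increasing order, are:

  0-simplices (3): A, B, D
  1-simplices (3): AB, AD, BD

so the chain groups are C_0 ≅ Z^3, C_1 ≅ Z^3.

The boundary map ∂_1: C_1 → C_0 is given by ∂[p,q] = [q] − [p]. For instance
  ∂AD = D − A.
The 3×3 boundary matrix has rank 2 and Smith normal form diag(1,1).

Computing H_k = (kernel of ∂_k) / (image of ∂_{k+1}):

  H_1: rank ker ∂_1 − rank ∂_2 = (3 − 2) − 0 = 1, and there is no ∂_2, so H_1 = Z.

H_1 = Z.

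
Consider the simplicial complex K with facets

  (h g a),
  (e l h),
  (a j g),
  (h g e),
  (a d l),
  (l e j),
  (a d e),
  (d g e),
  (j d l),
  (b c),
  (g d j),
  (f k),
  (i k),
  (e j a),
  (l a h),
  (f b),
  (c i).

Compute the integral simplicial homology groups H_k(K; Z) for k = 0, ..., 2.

We work with the vertex ordering a < b < c < d < e < f < g < h < i < j < k < l. The simplices of K, each written with vertices in increasing order, are:

  0-simplices (12): a, b, c, d, e, f, g, h, i, j, k, l
  1-simplices (23): ad, ae, ag, ah, aj, al, bc, bf, ci, de, dg, dj, dl, eg, eh, ej, el, fk, gh, gj, hl, ik, jl
  2-simplices (12): ade, adl, aej, agh, agj, ahl, deg, dgj, djl, egh, ehl, ejl

so the chain groups are C_0 ≅ Z^12, C_1 ≅ Z^23, C_2 ≅ Z^12.

The boundary map ∂_1: C_1 → C_0 maps an edge to its endpoints' difference, ∂[p,q] = q − p. For instance
  ∂el = l − e.
This gives a 12×23 integer matrix of rank 10; reducing to Smith normal form yields diagonal entries (1,1,1,1,1,1,1,1,1,1).

Boundary ∂_2: C_2 → C_1 sends each 2-simplex [p,q,r] to [q,r] − [p,r] + [p,q]. For instance
  ∂adl = dl − al + ad,
  ∂deg = eg − dg + de.
The 23×12 boundary matrix has rank 12 and Smith normal form diag(1,1,1,1,1,1,1,1,1,1,1,2).

Now H_k = ker ∂_k / im ∂_{k+1}, so:

  H_0: rank C_0 − rank ∂_1 = 12 − 10 = 2, and the invariant factors of ∂_1 are all 1, so H_0 = Z^2.
  H_1: rank ker ∂_1 − rank ∂_2 = (23 − 10) − 12 = 1, and ∂_2 has invariant factor 2 > 1, so H_1 = Z ⊕ Z_2.
  H_2: rank ker ∂_2 − rank ∂_3 = (12 − 12) − 0 = 0, and there is no ∂_3, so H_2 = 0.

(K is a triangulation of the disjoint union of the circle S^1 and the real projective plane RP^2.)

H_0 ≅ Z^2,  H_1 ≅ Z ⊕ Z_2,  H_2 = 0.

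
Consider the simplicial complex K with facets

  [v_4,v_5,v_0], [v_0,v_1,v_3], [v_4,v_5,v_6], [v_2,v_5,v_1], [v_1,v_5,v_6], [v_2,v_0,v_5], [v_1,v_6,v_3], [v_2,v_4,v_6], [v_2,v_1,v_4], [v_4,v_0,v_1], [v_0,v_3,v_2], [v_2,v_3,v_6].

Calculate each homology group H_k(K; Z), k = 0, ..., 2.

Order the vertices as v_0 < v_1 < v_2 < v_3 < v_4 < v_5 < v_6. Listing each simplex with vertices in this order, K has dimension 2 with simplices:

  0-simplices (7): [v_0], [v_1], [v_2], [v_3], [v_4], [v_5], [v_6]
  1-simplices (18): (18 of them)
  2-simplices (12): (12 of them)

giving chain groups C_0 ≅ Z^7, C_1 ≅ Z^18, C_2 ≅ Z^12.

The boundary map ∂_1: C_1 → C_0 is given by ∂[p,q] = [q] − [p]. For instance
  ∂[v_2,v_4] = [v_4] − [v_2].
The resulting 7×18 matrix has rank 6, and its Smith normal form has invariant factors (1,1,1,1,1,1).

Boundary ∂_2: C_2 → C_1 maps a triangle to the signed sum of its edges. For instance
  ∂[v_1,v_2,v_4] = [v_2,v_4] − [v_1,v_4] + [v_1,v_2],
  ∂[v_0,v_4,v_5] = [v_4,v_5] − [v_0,v_5] + [v_0,v_4].
The resulting 18×12 matrix has rank 12, and its Smith normal form has invariant factors (1,1,1,1,1,1,1,1,1,1,1,2).

From H_k ≅ ker(∂_k) / im(∂_{k+1}) we obtain:

  H_0: rank C_0 − rank ∂_1 = 7 − 6 = 1, and the invariant factors of ∂_1 are all 1, so H_0 ≅ Z.
  H_1: rank ker ∂_1 − rank ∂_2 = (18 − 6) − 12 = 0, and ∂_2 has invariant factor 2 > 1, so H_1 ≅ Z/2Z.
  H_2: rank ker ∂_2 − rank ∂_3 = (12 − 12) − 0 = 0, and there is no ∂_3, so H_2 ≅ 0.

H_0 ≅ Z,  H_1 ≅ Z/2Z,  H_2 = 0.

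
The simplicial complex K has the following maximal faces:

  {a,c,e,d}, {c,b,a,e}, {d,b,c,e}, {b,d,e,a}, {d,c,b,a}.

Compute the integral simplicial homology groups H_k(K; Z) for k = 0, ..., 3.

Order the vertices as a < b < c < d < e. Listing each simplex with vertices in this order, K has dimension 3 with simplices:

  0-simplices (5): a, b, c, d, e
  1-simplices (10): ab, ac, ad, ae, bc, bd, be, cd, ce, de
  2-simplices (10): abc, abd, abe, acd, ace, ade, bcd, bce, bde, cde
  3-simplices (5): abcd, abce, abde, acde, bcde

giving chain groups C_0 ≅ Z^5, C_1 ≅ Z^10, C_2 ≅ Z^10, C_3 ≅ Z^5.

Boundary ∂_1: C_1 → C_0 is given by ∂[p,q] = [q] − [p]. For instance
  ∂bc = c − b.
As a 5×10 matrix over Z this has rank 4, with invariant factors (1,1,1,1).

∂_2: C_2 → C_1 maps a triangle to the signed sum of its edges. For instance
  ∂abe = be − ae + ab,
  ∂bce = ce − be + bc.
The 10×10 boundary matrix has rank 6 and Smith normal form diag(1,1,1,1,1,1).

Boundary ∂_3: C_3 → C_2 sends each 3-simplex σ to the alternating sum Σ_i (−1)^i (σ with its i-th vertex removed). For instance
  ∂bcde = cde − bde + bce − bcd,
  ∂abcd = bcd − acd + abd − abc.
This gives a 10×5 integer matrix of rank 4; reducing to Smith normal form yields diagonal entries (1,1,1,1).

From H_k ≅ ker(∂_k) / im(∂_{k+1}) we obtain:

  H_0: rank C_0 − rank ∂_1 = 5 − 4 = 1, and the invariant factors of ∂_1 are all 1, so H_0 ≅ Z.
  H_1: rank ker ∂_1 − rank ∂_2 = (10 − 4) − 6 = 0, and the invariant factors of ∂_2 are all 1, so H_1 ≅ 0.
  H_2: rank ker ∂_2 − rank ∂_3 = (10 − 6) − 4 = 0, and the invariant factors of ∂_3 are all 1, so H_2 ≅ 0.
  H_3: rank ker ∂_3 − rank ∂_4 = (5 − 4) − 0 = 1, and there is no ∂_4, so H_3 ≅ Z.

As a check, the Euler characteristic is 5 − 10 + 10 − 5 = 0, which agrees with 1 − 0 + 0 − 1 = 0.
(K is a triangulation of the 3-sphere S^3.)

H_0 ≅ Z,  H_1 = 0,  H_2 = 0,  H_3 ≅ Z.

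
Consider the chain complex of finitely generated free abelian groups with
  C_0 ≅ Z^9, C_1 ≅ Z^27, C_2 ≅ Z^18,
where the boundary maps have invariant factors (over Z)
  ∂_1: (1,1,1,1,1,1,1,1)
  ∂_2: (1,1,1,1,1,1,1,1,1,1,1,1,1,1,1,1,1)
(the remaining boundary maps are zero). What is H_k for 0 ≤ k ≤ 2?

H_0 ≅ Z,  H_1 ≅ Z^2,  H_2 ≅ Z.

H_0: b_0 = 9 − 0 − 8 = 1; torsion from ∂_1 factors > 1: none. So H_0 ≅ Z.
H_1: b_1 = 27 − 8 − 17 = 2; torsion from ∂_2 factors > 1: none. So H_1 ≅ Z^2.
H_2: b_2 = 18 − 17 − 0 = 1; torsion from ∂_3 factors > 1: none. So H_2 ≅ Z.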